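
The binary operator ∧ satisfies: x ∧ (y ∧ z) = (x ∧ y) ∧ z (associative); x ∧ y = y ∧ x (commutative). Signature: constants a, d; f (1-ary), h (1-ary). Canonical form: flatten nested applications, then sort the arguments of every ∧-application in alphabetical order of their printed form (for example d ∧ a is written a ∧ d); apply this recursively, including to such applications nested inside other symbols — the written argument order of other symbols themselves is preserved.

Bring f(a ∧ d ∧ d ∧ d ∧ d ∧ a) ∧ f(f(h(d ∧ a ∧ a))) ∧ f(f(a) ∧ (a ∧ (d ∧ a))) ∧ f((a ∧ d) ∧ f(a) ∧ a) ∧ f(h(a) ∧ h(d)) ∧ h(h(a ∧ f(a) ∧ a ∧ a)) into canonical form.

Canonicalize subterm:  f(a ∧ d ∧ d ∧ d ∧ d ∧ a)  →  f(a ∧ a ∧ d ∧ d ∧ d ∧ d)
Canonicalize subterm:  f(f(h(d ∧ a ∧ a)))  →  f(f(h(a ∧ a ∧ d)))
Simplify inside:  f(f(a) ∧ (a ∧ (d ∧ a)))  →  f(a ∧ a ∧ d ∧ f(a))
Sort:  f(a ∧ a ∧ d ∧ d ∧ d ∧ d) ∧ f(a ∧ a ∧ d ∧ f(a)) ∧ f(a ∧ a ∧ d ∧ f(a)) ∧ f(f(h(a ∧ a ∧ d))) ∧ f(h(a) ∧ h(d)) ∧ h(h(a ∧ a ∧ a ∧ f(a)))

Answer: f(a ∧ a ∧ d ∧ d ∧ d ∧ d) ∧ f(a ∧ a ∧ d ∧ f(a)) ∧ f(a ∧ a ∧ d ∧ f(a)) ∧ f(f(h(a ∧ a ∧ d))) ∧ f(h(a) ∧ h(d)) ∧ h(h(a ∧ a ∧ a ∧ f(a)))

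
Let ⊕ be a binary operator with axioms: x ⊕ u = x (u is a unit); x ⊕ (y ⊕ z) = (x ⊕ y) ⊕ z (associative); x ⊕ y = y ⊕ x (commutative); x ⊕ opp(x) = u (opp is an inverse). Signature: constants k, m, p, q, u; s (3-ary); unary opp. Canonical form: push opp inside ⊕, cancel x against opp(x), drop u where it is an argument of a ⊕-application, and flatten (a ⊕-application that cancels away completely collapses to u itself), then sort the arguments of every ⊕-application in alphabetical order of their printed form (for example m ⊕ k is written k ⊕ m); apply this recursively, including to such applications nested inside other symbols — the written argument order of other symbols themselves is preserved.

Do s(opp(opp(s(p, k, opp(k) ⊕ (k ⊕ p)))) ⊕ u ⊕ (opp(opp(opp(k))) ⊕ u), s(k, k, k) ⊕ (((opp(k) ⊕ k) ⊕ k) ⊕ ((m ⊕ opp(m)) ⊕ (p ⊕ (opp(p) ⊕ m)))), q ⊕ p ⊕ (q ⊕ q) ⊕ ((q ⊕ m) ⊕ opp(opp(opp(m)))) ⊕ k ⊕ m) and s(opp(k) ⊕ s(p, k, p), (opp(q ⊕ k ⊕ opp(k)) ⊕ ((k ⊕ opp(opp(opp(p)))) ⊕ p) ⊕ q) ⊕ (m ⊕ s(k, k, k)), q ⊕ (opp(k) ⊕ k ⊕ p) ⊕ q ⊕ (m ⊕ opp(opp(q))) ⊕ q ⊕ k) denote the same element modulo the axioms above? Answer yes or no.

Left:  s(opp(opp(s(p, k, opp(k) ⊕ (k ⊕ p)))) ⊕ u ⊕ (opp(opp(opp(k))) ⊕ u), s(k, k, k) ⊕ (((opp(k) ⊕ k) ⊕ k) ⊕ ((m ⊕ opp(m)) ⊕ (p ⊕ (opp(p) ⊕ m)))), q ⊕ p ⊕ (q ⊕ q) ⊕ ((q ⊕ m) ⊕ opp(opp(opp(m)))) ⊕ k ⊕ m)
  Focus inside:  s(k, k, k) ⊕ (((opp(k) ⊕ k) ⊕ k) ⊕ ((m ⊕ opp(m)) ⊕ (p ⊕ (opp(p) ⊕ m))))
  Cancel:  p cancels
  Collect terms:  s(k, k, k) ⊕ k ⊕ m
  Sort:  k ⊕ m ⊕ s(k, k, k)
  Rebuild:  s(opp(k) ⊕ s(p, k, p), k ⊕ m ⊕ s(k, k, k), k ⊕ m ⊕ p ⊕ q ⊕ q ⊕ q ⊕ q)
Right:  s(opp(k) ⊕ s(p, k, p), (opp(q ⊕ k ⊕ opp(k)) ⊕ ((k ⊕ opp(opp(opp(p)))) ⊕ p) ⊕ q) ⊕ (m ⊕ s(k, k, k)), q ⊕ (opp(k) ⊕ k ⊕ p) ⊕ q ⊕ (m ⊕ opp(opp(q))) ⊕ q ⊕ k)
  Focus inside:  (opp(q ⊕ k ⊕ opp(k)) ⊕ ((k ⊕ opp(opp(opp(p)))) ⊕ p) ⊕ q) ⊕ (m ⊕ s(k, k, k))
  Push opp inside:  distribute opp over ⊕ and collapse double opp
  Cancel:  q cancels; p cancels
  Collect:  k ⊕ m ⊕ s(k, k, k)
  Rebuild:  s(opp(k) ⊕ s(p, k, p), k ⊕ m ⊕ s(k, k, k), k ⊕ m ⊕ p ⊕ q ⊕ q ⊕ q ⊕ q)

Answer: yes — both canonical forms are s(opp(k) ⊕ s(p, k, p), k ⊕ m ⊕ s(k, k, k), k ⊕ m ⊕ p ⊕ q ⊕ q ⊕ q ⊕ q)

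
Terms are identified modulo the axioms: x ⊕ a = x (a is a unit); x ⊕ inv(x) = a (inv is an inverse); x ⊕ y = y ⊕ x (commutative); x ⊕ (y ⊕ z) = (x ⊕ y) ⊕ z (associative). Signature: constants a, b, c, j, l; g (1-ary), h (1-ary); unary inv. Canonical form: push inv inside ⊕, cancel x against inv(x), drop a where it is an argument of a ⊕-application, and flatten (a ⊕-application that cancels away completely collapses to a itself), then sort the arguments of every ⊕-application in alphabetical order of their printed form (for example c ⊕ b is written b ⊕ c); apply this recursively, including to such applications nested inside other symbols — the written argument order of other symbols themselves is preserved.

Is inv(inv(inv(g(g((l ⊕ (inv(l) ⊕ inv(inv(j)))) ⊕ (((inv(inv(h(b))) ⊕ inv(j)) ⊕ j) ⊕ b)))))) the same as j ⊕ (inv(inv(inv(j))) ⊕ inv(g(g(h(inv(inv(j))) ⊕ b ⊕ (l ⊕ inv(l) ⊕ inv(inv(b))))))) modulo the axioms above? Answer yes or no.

Answer: no — inv(g(g(b ⊕ h(b) ⊕ j))) vs inv(g(g(b ⊕ b ⊕ h(j))))

Derivation:
Left:  inv(inv(inv(g(g((l ⊕ (inv(l) ⊕ inv(inv(j)))) ⊕ (((inv(inv(h(b))) ⊕ inv(j)) ⊕ j) ⊕ b))))))
  Push inv inside:  distribute inv over ⊕ and collapse double inv
  Collect terms:  inv(g(g(b ⊕ h(b) ⊕ j)))
Right:  j ⊕ (inv(inv(inv(j))) ⊕ inv(g(g(h(inv(inv(j))) ⊕ b ⊕ (l ⊕ inv(l) ⊕ inv(inv(b)))))))
  Push inv inside:  distribute inv over ⊕ and collapse double inv
  Cancel inverse pairs:  j cancels
  Collect:  inv(g(g(b ⊕ b ⊕ h(j))))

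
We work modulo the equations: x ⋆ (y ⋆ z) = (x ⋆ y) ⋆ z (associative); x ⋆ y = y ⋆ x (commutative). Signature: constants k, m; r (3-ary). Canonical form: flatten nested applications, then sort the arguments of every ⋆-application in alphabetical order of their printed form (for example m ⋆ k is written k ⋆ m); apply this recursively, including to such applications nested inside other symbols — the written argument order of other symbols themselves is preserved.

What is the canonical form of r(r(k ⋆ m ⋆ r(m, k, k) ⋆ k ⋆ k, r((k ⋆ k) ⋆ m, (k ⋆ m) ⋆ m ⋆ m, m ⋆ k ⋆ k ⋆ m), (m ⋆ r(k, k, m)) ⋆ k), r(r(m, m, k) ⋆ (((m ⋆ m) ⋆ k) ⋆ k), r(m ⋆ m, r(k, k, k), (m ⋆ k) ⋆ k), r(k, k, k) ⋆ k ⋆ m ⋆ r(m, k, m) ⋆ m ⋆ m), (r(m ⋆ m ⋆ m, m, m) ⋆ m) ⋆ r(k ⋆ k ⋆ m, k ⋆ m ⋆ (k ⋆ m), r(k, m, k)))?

Work inside:  (r(m ⋆ m ⋆ m, m, m) ⋆ m) ⋆ r(k ⋆ k ⋆ m, k ⋆ m ⋆ (k ⋆ m), r(k, m, k))
Flatten:  r(m ⋆ m ⋆ m, m, m) ⋆ m ⋆ r(k ⋆ k ⋆ m, k ⋆ m ⋆ (k ⋆ m), r(k, m, k))
Simplify inside:  r(k ⋆ k ⋆ m, k ⋆ m ⋆ (k ⋆ m), r(k, m, k))  →  r(k ⋆ k ⋆ m, k ⋆ k ⋆ m ⋆ m, r(k, m, k))
Order the arguments:  m ⋆ r(k ⋆ k ⋆ m, k ⋆ k ⋆ m ⋆ m, r(k, m, k)) ⋆ r(m ⋆ m ⋆ m, m, m)
Reassemble:  r(r(k ⋆ k ⋆ k ⋆ m ⋆ r(m, k, k), r(k ⋆ k ⋆ m, k ⋆ m ⋆ m ⋆ m, k ⋆ k ⋆ m ⋆ m), k ⋆ m ⋆ r(k, k, m)), r(k ⋆ k ⋆ m ⋆ m ⋆ r(m, m, k), r(m ⋆ m, r(k, k, k), k ⋆ k ⋆ m), k ⋆ m ⋆ m ⋆ m ⋆ r(k, k, k) ⋆ r(m, k, m)), m ⋆ r(k ⋆ k ⋆ m, k ⋆ k ⋆ m ⋆ m, r(k, m, k)) ⋆ r(m ⋆ m ⋆ m, m, m))

Answer: r(r(k ⋆ k ⋆ k ⋆ m ⋆ r(m, k, k), r(k ⋆ k ⋆ m, k ⋆ m ⋆ m ⋆ m, k ⋆ k ⋆ m ⋆ m), k ⋆ m ⋆ r(k, k, m)), r(k ⋆ k ⋆ m ⋆ m ⋆ r(m, m, k), r(m ⋆ m, r(k, k, k), k ⋆ k ⋆ m), k ⋆ m ⋆ m ⋆ m ⋆ r(k, k, k) ⋆ r(m, k, m)), m ⋆ r(k ⋆ k ⋆ m, k ⋆ k ⋆ m ⋆ m, r(k, m, k)) ⋆ r(m ⋆ m ⋆ m, m, m))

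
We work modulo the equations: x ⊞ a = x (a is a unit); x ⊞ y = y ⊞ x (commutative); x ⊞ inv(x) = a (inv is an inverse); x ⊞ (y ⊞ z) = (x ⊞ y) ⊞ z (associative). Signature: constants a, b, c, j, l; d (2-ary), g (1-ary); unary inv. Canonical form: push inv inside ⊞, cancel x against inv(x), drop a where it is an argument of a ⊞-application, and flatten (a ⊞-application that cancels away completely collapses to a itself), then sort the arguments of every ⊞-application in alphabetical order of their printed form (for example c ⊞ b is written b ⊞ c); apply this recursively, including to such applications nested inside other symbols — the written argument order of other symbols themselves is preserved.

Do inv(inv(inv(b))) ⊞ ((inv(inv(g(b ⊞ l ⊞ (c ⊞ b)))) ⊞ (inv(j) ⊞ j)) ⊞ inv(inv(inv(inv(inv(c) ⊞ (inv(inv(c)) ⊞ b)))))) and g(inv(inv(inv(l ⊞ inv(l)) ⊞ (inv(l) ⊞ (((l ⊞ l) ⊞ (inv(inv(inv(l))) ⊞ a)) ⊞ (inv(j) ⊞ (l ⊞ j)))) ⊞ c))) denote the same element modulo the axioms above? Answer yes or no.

Answer: no — g(b ⊞ b ⊞ c ⊞ l) vs g(c ⊞ l)

Derivation:
Left:  inv(inv(inv(b))) ⊞ ((inv(inv(g(b ⊞ l ⊞ (c ⊞ b)))) ⊞ (inv(j) ⊞ j)) ⊞ inv(inv(inv(inv(inv(c) ⊞ (inv(inv(c)) ⊞ b))))))
  Push inv inside:  distribute inv over ⊞ and collapse double inv
  Inverses cancel:  b cancels; j cancels; c cancels
  Collect terms:  g(b ⊞ b ⊞ c ⊞ l)
Right:  g(inv(inv(inv(l ⊞ inv(l)) ⊞ (inv(l) ⊞ (((l ⊞ l) ⊞ (inv(inv(inv(l))) ⊞ a)) ⊞ (inv(j) ⊞ (l ⊞ j)))) ⊞ c)))
  Work inside:  inv(l ⊞ inv(l)) ⊞ (inv(l) ⊞ (((l ⊞ l) ⊞ (inv(inv(inv(l))) ⊞ a)) ⊞ (inv(j) ⊞ (l ⊞ j)))) ⊞ c
  Push inv inside:  distribute inv over ⊞ and collapse double inv
  Cancel:  j cancels
  Combine occurrences:  l ⊞ c
  Sort:  c ⊞ l
  Rebuild:  g(c ⊞ l)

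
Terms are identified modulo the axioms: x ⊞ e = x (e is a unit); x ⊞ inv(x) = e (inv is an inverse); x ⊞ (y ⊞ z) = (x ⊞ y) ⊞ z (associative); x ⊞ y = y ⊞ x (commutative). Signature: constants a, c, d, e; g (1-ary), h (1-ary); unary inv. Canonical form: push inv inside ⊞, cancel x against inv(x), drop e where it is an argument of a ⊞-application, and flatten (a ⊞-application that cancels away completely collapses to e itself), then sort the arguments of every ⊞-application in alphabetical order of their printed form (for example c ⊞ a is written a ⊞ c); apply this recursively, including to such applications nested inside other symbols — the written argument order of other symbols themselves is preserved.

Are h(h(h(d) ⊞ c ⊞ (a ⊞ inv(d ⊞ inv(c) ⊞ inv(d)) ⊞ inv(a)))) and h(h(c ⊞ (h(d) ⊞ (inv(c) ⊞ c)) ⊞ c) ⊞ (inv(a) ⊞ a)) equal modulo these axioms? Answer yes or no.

Answer: yes — both canonical forms are h(h(c ⊞ c ⊞ h(d)))

Derivation:
Left:  h(h(h(d) ⊞ c ⊞ (a ⊞ inv(d ⊞ inv(c) ⊞ inv(d)) ⊞ inv(a))))
  Descend into:  h(d) ⊞ c ⊞ (a ⊞ inv(d ⊞ inv(c) ⊞ inv(d)) ⊞ inv(a))
  Push inv inside:  distribute inv over ⊞ and collapse double inv
  Cancel:  a cancels; d cancels
  Combine occurrences:  h(d) ⊞ c ⊞ c
  Order the arguments:  c ⊞ c ⊞ h(d)
  Reassemble:  h(h(c ⊞ c ⊞ h(d)))
Right:  h(h(c ⊞ (h(d) ⊞ (inv(c) ⊞ c)) ⊞ c) ⊞ (inv(a) ⊞ a))
  Work inside:  h(c ⊞ (h(d) ⊞ (inv(c) ⊞ c)) ⊞ c) ⊞ (inv(a) ⊞ a)
  Inverses cancel:  a cancels
  Collect terms:  h(c ⊞ c ⊞ h(d))
  Reassemble:  h(h(c ⊞ c ⊞ h(d)))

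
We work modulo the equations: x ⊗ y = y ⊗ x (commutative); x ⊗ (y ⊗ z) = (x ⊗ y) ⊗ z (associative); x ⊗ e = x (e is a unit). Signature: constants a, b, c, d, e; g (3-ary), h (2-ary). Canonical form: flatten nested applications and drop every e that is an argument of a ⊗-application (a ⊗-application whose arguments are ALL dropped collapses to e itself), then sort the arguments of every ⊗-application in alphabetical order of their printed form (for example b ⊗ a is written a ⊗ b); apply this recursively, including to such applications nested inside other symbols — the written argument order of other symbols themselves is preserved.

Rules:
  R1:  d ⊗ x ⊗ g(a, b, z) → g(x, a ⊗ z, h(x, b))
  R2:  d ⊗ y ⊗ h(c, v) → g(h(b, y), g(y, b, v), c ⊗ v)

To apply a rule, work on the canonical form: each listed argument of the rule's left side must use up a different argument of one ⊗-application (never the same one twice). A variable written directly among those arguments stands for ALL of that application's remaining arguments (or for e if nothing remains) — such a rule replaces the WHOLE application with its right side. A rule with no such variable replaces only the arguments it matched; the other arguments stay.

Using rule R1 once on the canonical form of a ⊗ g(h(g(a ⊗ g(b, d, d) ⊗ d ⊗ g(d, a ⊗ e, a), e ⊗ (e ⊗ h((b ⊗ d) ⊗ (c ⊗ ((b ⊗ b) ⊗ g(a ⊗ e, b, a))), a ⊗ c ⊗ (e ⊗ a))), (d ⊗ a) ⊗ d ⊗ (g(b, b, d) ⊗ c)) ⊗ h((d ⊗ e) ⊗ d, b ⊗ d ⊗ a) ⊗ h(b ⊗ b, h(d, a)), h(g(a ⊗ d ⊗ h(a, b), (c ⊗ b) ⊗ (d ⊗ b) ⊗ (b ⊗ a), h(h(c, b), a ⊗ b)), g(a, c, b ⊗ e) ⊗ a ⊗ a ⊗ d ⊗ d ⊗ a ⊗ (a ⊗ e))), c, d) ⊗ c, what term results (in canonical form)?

Canonical form:  a ⊗ c ⊗ g(h(g(a ⊗ d ⊗ g(b, d, d) ⊗ g(d, a, a), h(b ⊗ b ⊗ b ⊗ c ⊗ d ⊗ g(a, b, a), a ⊗ a ⊗ c), a ⊗ c ⊗ d ⊗ d ⊗ g(b, b, d)) ⊗ h(b ⊗ b, h(d, a)) ⊗ h(d ⊗ d, a ⊗ b ⊗ d), h(g(a ⊗ d ⊗ h(a, b), a ⊗ b ⊗ b ⊗ b ⊗ c ⊗ d, h(h(c, b), a ⊗ b)), a ⊗ a ⊗ a ⊗ a ⊗ d ⊗ d ⊗ g(a, c, b))), c, d)
Apply R1:  consuming d, g(a, b, a);  x := b ⊗ b ⊗ b ⊗ c, z := a
The variable takes the whole remainder — replace the entire application.
Result:  a ⊗ c ⊗ g(h(g(a ⊗ d ⊗ g(b, d, d) ⊗ g(d, a, a), h(g(b ⊗ b ⊗ b ⊗ c, a ⊗ a, h(b ⊗ b ⊗ b ⊗ c, b)), a ⊗ a ⊗ c), a ⊗ c ⊗ d ⊗ d ⊗ g(b, b, d)) ⊗ h(b ⊗ b, h(d, a)) ⊗ h(d ⊗ d, a ⊗ b ⊗ d), h(g(a ⊗ d ⊗ h(a, b), a ⊗ b ⊗ b ⊗ b ⊗ c ⊗ d, h(h(c, b), a ⊗ b)), a ⊗ a ⊗ a ⊗ a ⊗ d ⊗ d ⊗ g(a, c, b))), c, d)

Answer: a ⊗ c ⊗ g(h(g(a ⊗ d ⊗ g(b, d, d) ⊗ g(d, a, a), h(g(b ⊗ b ⊗ b ⊗ c, a ⊗ a, h(b ⊗ b ⊗ b ⊗ c, b)), a ⊗ a ⊗ c), a ⊗ c ⊗ d ⊗ d ⊗ g(b, b, d)) ⊗ h(b ⊗ b, h(d, a)) ⊗ h(d ⊗ d, a ⊗ b ⊗ d), h(g(a ⊗ d ⊗ h(a, b), a ⊗ b ⊗ b ⊗ b ⊗ c ⊗ d, h(h(c, b), a ⊗ b)), a ⊗ a ⊗ a ⊗ a ⊗ d ⊗ d ⊗ g(a, c, b))), c, d)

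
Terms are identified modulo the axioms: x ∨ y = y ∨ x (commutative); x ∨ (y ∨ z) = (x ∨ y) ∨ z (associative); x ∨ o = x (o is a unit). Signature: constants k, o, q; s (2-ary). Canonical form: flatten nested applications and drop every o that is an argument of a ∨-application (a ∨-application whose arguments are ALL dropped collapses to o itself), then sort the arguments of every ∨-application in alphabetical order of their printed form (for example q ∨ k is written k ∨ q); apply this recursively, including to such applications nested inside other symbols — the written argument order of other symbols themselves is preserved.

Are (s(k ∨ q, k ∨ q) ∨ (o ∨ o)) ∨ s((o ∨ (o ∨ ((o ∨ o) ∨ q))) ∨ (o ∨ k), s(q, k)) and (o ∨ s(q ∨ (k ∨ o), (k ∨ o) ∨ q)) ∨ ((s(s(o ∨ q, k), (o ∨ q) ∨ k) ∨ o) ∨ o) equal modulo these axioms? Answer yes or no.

Answer: no — s(k ∨ q, k ∨ q) ∨ s(k ∨ q, s(q, k)) vs s(k ∨ q, k ∨ q) ∨ s(s(q, k), k ∨ q)

Derivation:
Left:  (s(k ∨ q, k ∨ q) ∨ (o ∨ o)) ∨ s((o ∨ (o ∨ ((o ∨ o) ∨ q))) ∨ (o ∨ k), s(q, k))
  Merge nested applications:  s(k ∨ q, k ∨ q) ∨ o ∨ o ∨ s((o ∨ (o ∨ ((o ∨ o) ∨ q))) ∨ (o ∨ k), s(q, k))
  Simplify inside:  s((o ∨ (o ∨ ((o ∨ o) ∨ q))) ∨ (o ∨ k), s(q, k))  →  s(k ∨ q, s(q, k))
  Drop the unit:  drop o (×2)
  Sort arguments:  s(k ∨ q, k ∨ q) ∨ s(k ∨ q, s(q, k))
Right:  (o ∨ s(q ∨ (k ∨ o), (k ∨ o) ∨ q)) ∨ ((s(s(o ∨ q, k), (o ∨ q) ∨ k) ∨ o) ∨ o)
  Flatten:  o ∨ s(q ∨ (k ∨ o), (k ∨ o) ∨ q) ∨ s(s(o ∨ q, k), (o ∨ q) ∨ k) ∨ o ∨ o
  Simplify inside:  s(q ∨ (k ∨ o), (k ∨ o) ∨ q)  →  s(k ∨ q, k ∨ q)
  Simplify inside:  s(s(o ∨ q, k), (o ∨ q) ∨ k)  →  s(s(q, k), k ∨ q)
  Units out:  drop o (×3)
  Sort:  s(k ∨ q, k ∨ q) ∨ s(s(q, k), k ∨ q)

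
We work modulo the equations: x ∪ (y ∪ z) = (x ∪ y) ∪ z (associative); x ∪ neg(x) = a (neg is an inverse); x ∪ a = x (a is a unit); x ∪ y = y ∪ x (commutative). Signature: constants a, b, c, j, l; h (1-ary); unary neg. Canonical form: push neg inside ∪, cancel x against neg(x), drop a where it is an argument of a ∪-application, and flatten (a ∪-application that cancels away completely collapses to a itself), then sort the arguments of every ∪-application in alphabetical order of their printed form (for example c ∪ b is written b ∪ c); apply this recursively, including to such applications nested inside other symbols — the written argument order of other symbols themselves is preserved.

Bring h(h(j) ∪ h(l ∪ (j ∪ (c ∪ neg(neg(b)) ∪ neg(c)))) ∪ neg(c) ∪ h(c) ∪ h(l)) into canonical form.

Answer: h(h(b ∪ j ∪ l) ∪ h(c) ∪ h(j) ∪ h(l) ∪ neg(c))

Derivation:
Work inside:  h(j) ∪ h(l ∪ (j ∪ (c ∪ neg(neg(b)) ∪ neg(c)))) ∪ neg(c) ∪ h(c) ∪ h(l)
Push neg inside:  distribute neg over ∪ and collapse double neg
Collect terms:  h(j) ∪ h(b ∪ j ∪ l) ∪ neg(c) ∪ h(c) ∪ h(l)
Order the arguments:  h(b ∪ j ∪ l) ∪ h(c) ∪ h(j) ∪ h(l) ∪ neg(c)
Reassemble:  h(h(b ∪ j ∪ l) ∪ h(c) ∪ h(j) ∪ h(l) ∪ neg(c))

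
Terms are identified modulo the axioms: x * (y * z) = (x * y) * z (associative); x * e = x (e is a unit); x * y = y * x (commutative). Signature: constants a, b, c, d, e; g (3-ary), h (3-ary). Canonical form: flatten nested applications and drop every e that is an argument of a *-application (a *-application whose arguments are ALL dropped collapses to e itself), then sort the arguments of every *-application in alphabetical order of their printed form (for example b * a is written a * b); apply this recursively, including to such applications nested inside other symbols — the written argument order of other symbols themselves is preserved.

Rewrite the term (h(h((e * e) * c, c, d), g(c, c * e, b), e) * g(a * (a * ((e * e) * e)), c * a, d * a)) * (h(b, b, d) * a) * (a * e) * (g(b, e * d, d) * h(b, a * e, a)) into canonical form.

Answer: a * a * g(a * a, a * c, a * d) * g(b, d, d) * h(b, a, a) * h(b, b, d) * h(h(c, c, d), g(c, c, b), e)

Derivation:
Merge nested applications:  h(h((e * e) * c, c, d), g(c, c * e, b), e) * g(a * (a * ((e * e) * e)), c * a, d * a) * h(b, b, d) * a * a * e * g(b, e * d, d) * h(b, a * e, a)
Inside:  h(h((e * e) * c, c, d), g(c, c * e, b), e)  →  h(h(c, c, d), g(c, c, b), e)
Simplify inside:  g(a * (a * ((e * e) * e)), c * a, d * a)  →  g(a * a, a * c, a * d)
Inside:  g(b, e * d, d)  →  g(b, d, d)
Units out:  drop e
Sort:  a * a * g(a * a, a * c, a * d) * g(b, d, d) * h(b, a, a) * h(b, b, d) * h(h(c, c, d), g(c, c, b), e)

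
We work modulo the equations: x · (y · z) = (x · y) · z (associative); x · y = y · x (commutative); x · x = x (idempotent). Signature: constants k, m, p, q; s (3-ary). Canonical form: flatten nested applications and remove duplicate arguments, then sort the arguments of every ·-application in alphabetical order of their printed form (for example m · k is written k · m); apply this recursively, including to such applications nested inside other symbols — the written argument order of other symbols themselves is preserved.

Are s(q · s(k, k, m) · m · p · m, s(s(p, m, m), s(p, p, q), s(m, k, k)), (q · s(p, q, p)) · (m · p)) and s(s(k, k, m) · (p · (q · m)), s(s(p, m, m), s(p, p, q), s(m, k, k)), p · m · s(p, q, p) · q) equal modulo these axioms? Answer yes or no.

Left:  s(q · s(k, k, m) · m · p · m, s(s(p, m, m), s(p, p, q), s(m, k, k)), (q · s(p, q, p)) · (m · p))
  Work inside:  (q · s(p, q, p)) · (m · p)
  Un-nest:  q · s(p, q, p) · m · p
  Order the arguments:  m · p · q · s(p, q, p)
  Reassemble:  s(m · p · q · s(k, k, m), s(s(p, m, m), s(p, p, q), s(m, k, k)), m · p · q · s(p, q, p))
Right:  s(s(k, k, m) · (p · (q · m)), s(s(p, m, m), s(p, p, q), s(m, k, k)), p · m · s(p, q, p) · q)
  Work inside:  s(k, k, m) · (p · (q · m))
  Flatten:  s(k, k, m) · p · q · m
  Sort:  m · p · q · s(k, k, m)
  Put back:  s(m · p · q · s(k, k, m), s(s(p, m, m), s(p, p, q), s(m, k, k)), m · p · q · s(p, q, p))

Answer: yes — both canonical forms are s(m · p · q · s(k, k, m), s(s(p, m, m), s(p, p, q), s(m, k, k)), m · p · q · s(p, q, p))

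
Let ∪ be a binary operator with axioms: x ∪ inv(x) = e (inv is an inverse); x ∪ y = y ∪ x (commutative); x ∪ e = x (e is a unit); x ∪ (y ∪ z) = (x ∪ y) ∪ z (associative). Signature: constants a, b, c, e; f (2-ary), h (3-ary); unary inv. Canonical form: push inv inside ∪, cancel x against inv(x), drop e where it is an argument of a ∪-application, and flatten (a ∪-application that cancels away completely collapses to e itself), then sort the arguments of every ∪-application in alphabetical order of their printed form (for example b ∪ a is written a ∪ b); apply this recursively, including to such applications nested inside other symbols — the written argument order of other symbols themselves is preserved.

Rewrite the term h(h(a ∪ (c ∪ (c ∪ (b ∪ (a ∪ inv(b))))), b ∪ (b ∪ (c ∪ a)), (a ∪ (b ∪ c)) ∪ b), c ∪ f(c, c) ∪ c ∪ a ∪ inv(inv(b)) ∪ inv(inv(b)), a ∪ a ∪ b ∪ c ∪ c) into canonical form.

Descend into:  c ∪ f(c, c) ∪ c ∪ a ∪ inv(inv(b)) ∪ inv(inv(b))
Push inv inside:  distribute inv over ∪ and collapse double inv
Collect:  c ∪ c ∪ f(c, c) ∪ a ∪ b ∪ b
Sort arguments:  a ∪ b ∪ b ∪ c ∪ c ∪ f(c, c)
Rebuild:  h(h(a ∪ a ∪ c ∪ c, a ∪ b ∪ b ∪ c, a ∪ b ∪ b ∪ c), a ∪ b ∪ b ∪ c ∪ c ∪ f(c, c), a ∪ a ∪ b ∪ c ∪ c)

Answer: h(h(a ∪ a ∪ c ∪ c, a ∪ b ∪ b ∪ c, a ∪ b ∪ b ∪ c), a ∪ b ∪ b ∪ c ∪ c ∪ f(c, c), a ∪ a ∪ b ∪ c ∪ c)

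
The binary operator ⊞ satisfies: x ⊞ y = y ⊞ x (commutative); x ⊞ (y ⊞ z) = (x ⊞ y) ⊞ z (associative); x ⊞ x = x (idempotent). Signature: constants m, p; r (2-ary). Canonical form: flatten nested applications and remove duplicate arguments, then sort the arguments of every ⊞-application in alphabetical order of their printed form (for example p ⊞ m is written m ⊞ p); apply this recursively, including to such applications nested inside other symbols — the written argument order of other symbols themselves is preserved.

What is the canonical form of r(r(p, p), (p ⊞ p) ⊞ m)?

Descend into:  (p ⊞ p) ⊞ m
Merge nested applications:  p ⊞ p ⊞ m
Drop duplicates:  drop duplicate p
Sort:  m ⊞ p
Rebuild:  r(r(p, p), m ⊞ p)

Answer: r(r(p, p), m ⊞ p)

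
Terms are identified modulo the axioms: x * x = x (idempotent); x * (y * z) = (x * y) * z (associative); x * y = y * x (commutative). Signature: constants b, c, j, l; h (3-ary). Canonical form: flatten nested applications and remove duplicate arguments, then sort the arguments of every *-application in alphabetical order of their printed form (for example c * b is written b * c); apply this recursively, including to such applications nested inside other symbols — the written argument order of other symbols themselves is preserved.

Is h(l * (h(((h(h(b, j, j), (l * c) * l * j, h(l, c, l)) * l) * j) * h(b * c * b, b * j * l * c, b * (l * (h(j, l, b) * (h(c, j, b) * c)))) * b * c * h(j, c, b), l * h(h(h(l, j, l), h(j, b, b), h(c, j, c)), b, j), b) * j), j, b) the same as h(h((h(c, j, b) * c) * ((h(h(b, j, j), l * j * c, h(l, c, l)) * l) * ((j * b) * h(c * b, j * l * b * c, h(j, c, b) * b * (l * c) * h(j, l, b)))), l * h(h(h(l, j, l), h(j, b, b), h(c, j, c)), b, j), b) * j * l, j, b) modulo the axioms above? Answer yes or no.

Answer: no — h(h(b * c * h(b * c, b * c * j * l, b * c * h(c, j, b) * h(j, l, b) * l) * h(h(b, j, j), c * j * l, h(l, c, l)) * h(j, c, b) * j * l, h(h(h(l, j, l), h(j, b, b), h(c, j, c)), b, j) * l, b) * j * l, j, b) vs h(h(b * c * h(b * c, b * c * j * l, b * c * h(j, c, b) * h(j, l, b) * l) * h(c, j, b) * h(h(b, j, j), c * j * l, h(l, c, l)) * j * l, h(h(h(l, j, l), h(j, b, b), h(c, j, c)), b, j) * l, b) * j * l, j, b)

Derivation:
Left:  h(l * (h(((h(h(b, j, j), (l * c) * l * j, h(l, c, l)) * l) * j) * h(b * c * b, b * j * l * c, b * (l * (h(j, l, b) * (h(c, j, b) * c)))) * b * c * h(j, c, b), l * h(h(h(l, j, l), h(j, b, b), h(c, j, c)), b, j), b) * j), j, b)
  Descend into:  l * (h(((h(h(b, j, j), (l * c) * l * j, h(l, c, l)) * l) * j) * h(b * c * b, b * j * l * c, b * (l * (h(j, l, b) * (h(c, j, b) * c)))) * b * c * h(j, c, b), l * h(h(h(l, j, l), h(j, b, b), h(c, j, c)), b, j), b) * j)
  Flatten:  l * h(((h(h(b, j, j), (l * c) * l * j, h(l, c, l)) * l) * j) * h(b * c * b, b * j * l * c, b * (l * (h(j, l, b) * (h(c, j, b) * c)))) * b * c * h(j, c, b), l * h(h(h(l, j, l), h(j, b, b), h(c, j, c)), b, j), b) * j
  Inside:  h(((h(h(b, j, j), (l * c) * l * j, h(l, c, l)) * l) * j) * h(b * c * b, b * j * l * c, b * (l * (h(j, l, b) * (h(c, j, b) * c)))) * b * c * h(j, c, b), l * h(h(h(l, j, l), h(j, b, b), h(c, j, c)), b, j), b)  →  h(b * c * h(b * c, b * c * j * l, b * c * h(c, j, b) * h(j, l, b) * l) * h(h(b, j, j), c * j * l, h(l, c, l)) * h(j, c, b) * j * l, h(h(h(l, j, l), h(j, b, b), h(c, j, c)), b, j) * l, b)
  Order the arguments:  h(b * c * h(b * c, b * c * j * l, b * c * h(c, j, b) * h(j, l, b) * l) * h(h(b, j, j), c * j * l, h(l, c, l)) * h(j, c, b) * j * l, h(h(h(l, j, l), h(j, b, b), h(c, j, c)), b, j) * l, b) * j * l
  Reassemble:  h(h(b * c * h(b * c, b * c * j * l, b * c * h(c, j, b) * h(j, l, b) * l) * h(h(b, j, j), c * j * l, h(l, c, l)) * h(j, c, b) * j * l, h(h(h(l, j, l), h(j, b, b), h(c, j, c)), b, j) * l, b) * j * l, j, b)
Right:  h(h((h(c, j, b) * c) * ((h(h(b, j, j), l * j * c, h(l, c, l)) * l) * ((j * b) * h(c * b, j * l * b * c, h(j, c, b) * b * (l * c) * h(j, l, b)))), l * h(h(h(l, j, l), h(j, b, b), h(c, j, c)), b, j), b) * j * l, j, b)
  Work inside:  h((h(c, j, b) * c) * ((h(h(b, j, j), l * j * c, h(l, c, l)) * l) * ((j * b) * h(c * b, j * l * b * c, h(j, c, b) * b * (l * c) * h(j, l, b)))), l * h(h(h(l, j, l), h(j, b, b), h(c, j, c)), b, j), b) * j * l
  Inside:  h((h(c, j, b) * c) * ((h(h(b, j, j), l * j * c, h(l, c, l)) * l) * ((j * b) * h(c * b, j * l * b * c, h(j, c, b) * b * (l * c) * h(j, l, b)))), l * h(h(h(l, j, l), h(j, b, b), h(c, j, c)), b, j), b)  →  h(b * c * h(b * c, b * c * j * l, b * c * h(j, c, b) * h(j, l, b) * l) * h(c, j, b) * h(h(b, j, j), c * j * l, h(l, c, l)) * j * l, h(h(h(l, j, l), h(j, b, b), h(c, j, c)), b, j) * l, b)
  Sort arguments:  h(b * c * h(b * c, b * c * j * l, b * c * h(j, c, b) * h(j, l, b) * l) * h(c, j, b) * h(h(b, j, j), c * j * l, h(l, c, l)) * j * l, h(h(h(l, j, l), h(j, b, b), h(c, j, c)), b, j) * l, b) * j * l
  Put back:  h(h(b * c * h(b * c, b * c * j * l, b * c * h(j, c, b) * h(j, l, b) * l) * h(c, j, b) * h(h(b, j, j), c * j * l, h(l, c, l)) * j * l, h(h(h(l, j, l), h(j, b, b), h(c, j, c)), b, j) * l, b) * j * l, j, b)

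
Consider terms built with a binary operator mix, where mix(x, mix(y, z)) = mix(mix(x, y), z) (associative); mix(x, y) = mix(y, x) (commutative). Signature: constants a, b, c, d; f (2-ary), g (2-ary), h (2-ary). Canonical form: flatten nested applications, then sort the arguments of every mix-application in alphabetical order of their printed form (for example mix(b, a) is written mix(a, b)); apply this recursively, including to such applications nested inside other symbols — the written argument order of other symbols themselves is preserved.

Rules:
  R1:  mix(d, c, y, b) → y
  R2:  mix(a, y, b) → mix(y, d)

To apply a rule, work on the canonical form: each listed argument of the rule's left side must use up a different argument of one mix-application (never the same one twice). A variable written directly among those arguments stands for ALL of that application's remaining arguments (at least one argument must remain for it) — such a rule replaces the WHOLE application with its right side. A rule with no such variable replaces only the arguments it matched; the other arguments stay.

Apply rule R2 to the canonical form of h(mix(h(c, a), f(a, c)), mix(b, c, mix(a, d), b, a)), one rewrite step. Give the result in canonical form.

Answer: h(mix(f(a, c), h(c, a)), mix(a, b, c, d, d))

Derivation:
Canonical form:  h(mix(f(a, c), h(c, a)), mix(a, a, b, b, c, d))
Match R2:  consume a, b;  y := mix(a, b, c, d)
The extension variable absorbs all remaining arguments, so the whole application is rewritten.
Result:  h(mix(f(a, c), h(c, a)), mix(a, b, c, d, d))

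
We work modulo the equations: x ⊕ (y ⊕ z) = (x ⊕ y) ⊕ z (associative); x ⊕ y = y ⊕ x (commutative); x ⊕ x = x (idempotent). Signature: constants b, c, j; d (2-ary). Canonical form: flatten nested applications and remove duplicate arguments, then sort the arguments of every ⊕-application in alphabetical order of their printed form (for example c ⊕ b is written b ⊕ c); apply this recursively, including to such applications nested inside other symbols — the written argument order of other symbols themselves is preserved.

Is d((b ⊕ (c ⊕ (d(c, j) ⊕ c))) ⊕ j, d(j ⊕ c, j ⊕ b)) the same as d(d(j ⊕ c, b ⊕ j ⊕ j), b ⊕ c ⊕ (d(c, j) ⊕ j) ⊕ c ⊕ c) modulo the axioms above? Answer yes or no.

Answer: no — d(b ⊕ c ⊕ d(c, j) ⊕ j, d(c ⊕ j, b ⊕ j)) vs d(d(c ⊕ j, b ⊕ j), b ⊕ c ⊕ d(c, j) ⊕ j)

Derivation:
Left:  d((b ⊕ (c ⊕ (d(c, j) ⊕ c))) ⊕ j, d(j ⊕ c, j ⊕ b))
  Focus inside:  (b ⊕ (c ⊕ (d(c, j) ⊕ c))) ⊕ j
  Merge nested applications:  b ⊕ c ⊕ d(c, j) ⊕ c ⊕ j
  Drop duplicates:  drop duplicate c
  Sort:  b ⊕ c ⊕ d(c, j) ⊕ j
  Reassemble:  d(b ⊕ c ⊕ d(c, j) ⊕ j, d(c ⊕ j, b ⊕ j))
Right:  d(d(j ⊕ c, b ⊕ j ⊕ j), b ⊕ c ⊕ (d(c, j) ⊕ j) ⊕ c ⊕ c)
  Descend into:  b ⊕ c ⊕ (d(c, j) ⊕ j) ⊕ c ⊕ c
  Merge nested applications:  b ⊕ c ⊕ d(c, j) ⊕ j ⊕ c ⊕ c
  Drop duplicates:  drop duplicate c, c
  Sort:  b ⊕ c ⊕ d(c, j) ⊕ j
  Put back:  d(d(c ⊕ j, b ⊕ j), b ⊕ c ⊕ d(c, j) ⊕ j)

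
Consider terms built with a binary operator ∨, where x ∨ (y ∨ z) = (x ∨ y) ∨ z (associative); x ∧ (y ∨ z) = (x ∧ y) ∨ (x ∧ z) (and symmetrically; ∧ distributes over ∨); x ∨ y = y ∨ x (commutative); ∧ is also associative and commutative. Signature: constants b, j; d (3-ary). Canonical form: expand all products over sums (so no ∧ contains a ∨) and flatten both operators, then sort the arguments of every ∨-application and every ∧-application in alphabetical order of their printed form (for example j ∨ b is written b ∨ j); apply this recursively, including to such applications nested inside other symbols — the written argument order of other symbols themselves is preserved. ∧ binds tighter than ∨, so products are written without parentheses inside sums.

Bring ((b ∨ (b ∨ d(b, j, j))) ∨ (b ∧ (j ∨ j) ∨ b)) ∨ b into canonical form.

Expand:  b ∨ b ∨ d(b, j, j) ∨ b ∧ j ∨ b ∧ j ∨ b ∨ b
Order the arguments:  b ∨ b ∨ b ∨ b ∨ b ∧ j ∨ b ∧ j ∨ d(b, j, j)

Answer: b ∨ b ∨ b ∨ b ∨ b ∧ j ∨ b ∧ j ∨ d(b, j, j)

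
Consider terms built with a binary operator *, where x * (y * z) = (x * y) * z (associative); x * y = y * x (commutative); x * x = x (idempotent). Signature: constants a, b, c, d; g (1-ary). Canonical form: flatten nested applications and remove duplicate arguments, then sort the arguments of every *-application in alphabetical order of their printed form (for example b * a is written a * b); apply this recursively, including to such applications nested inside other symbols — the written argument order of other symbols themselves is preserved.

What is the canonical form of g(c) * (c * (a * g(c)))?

Answer: a * c * g(c)

Derivation:
Un-nest:  g(c) * c * a * g(c)
Drop duplicates:  drop duplicate g(c)
Order the arguments:  a * c * g(c)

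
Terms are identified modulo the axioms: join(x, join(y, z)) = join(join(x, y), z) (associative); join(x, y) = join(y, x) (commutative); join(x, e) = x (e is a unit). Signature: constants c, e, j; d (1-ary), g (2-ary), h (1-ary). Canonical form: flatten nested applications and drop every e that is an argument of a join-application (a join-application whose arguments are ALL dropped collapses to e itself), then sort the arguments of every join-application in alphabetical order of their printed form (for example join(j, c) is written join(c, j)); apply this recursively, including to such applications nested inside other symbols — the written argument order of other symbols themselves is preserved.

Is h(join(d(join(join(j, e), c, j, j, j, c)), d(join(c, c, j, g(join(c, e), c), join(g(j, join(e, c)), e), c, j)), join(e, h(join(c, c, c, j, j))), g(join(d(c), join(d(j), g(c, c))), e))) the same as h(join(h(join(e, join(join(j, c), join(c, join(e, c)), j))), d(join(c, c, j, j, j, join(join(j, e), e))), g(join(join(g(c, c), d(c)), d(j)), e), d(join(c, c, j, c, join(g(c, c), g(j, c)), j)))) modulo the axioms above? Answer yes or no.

Left:  h(join(d(join(join(j, e), c, j, j, j, c)), d(join(c, c, j, g(join(c, e), c), join(g(j, join(e, c)), e), c, j)), join(e, h(join(c, c, c, j, j))), g(join(d(c), join(d(j), g(c, c))), e)))
  Descend into:  join(d(join(join(j, e), c, j, j, j, c)), d(join(c, c, j, g(join(c, e), c), join(g(j, join(e, c)), e), c, j)), join(e, h(join(c, c, c, j, j))), g(join(d(c), join(d(j), g(c, c))), e))
  Flatten:  join(d(join(join(j, e), c, j, j, j, c)), d(join(c, c, j, g(join(c, e), c), join(g(j, join(e, c)), e), c, j)), e, h(join(c, c, c, j, j)), g(join(d(c), join(d(j), g(c, c))), e))
  Canonicalize subterm:  d(join(join(j, e), c, j, j, j, c))  →  d(join(c, c, j, j, j, j))
  Canonicalize subterm:  d(join(c, c, j, g(join(c, e), c), join(g(j, join(e, c)), e), c, j))  →  d(join(c, c, c, g(c, c), g(j, c), j, j))
  Inside:  g(join(d(c), join(d(j), g(c, c))), e)  →  g(join(d(c), d(j), g(c, c)), e)
  Units out:  drop e
  Sort arguments:  join(d(join(c, c, c, g(c, c), g(j, c), j, j)), d(join(c, c, j, j, j, j)), g(join(d(c), d(j), g(c, c)), e), h(join(c, c, c, j, j)))
  Rebuild:  h(join(d(join(c, c, c, g(c, c), g(j, c), j, j)), d(join(c, c, j, j, j, j)), g(join(d(c), d(j), g(c, c)), e), h(join(c, c, c, j, j))))
Right:  h(join(h(join(e, join(join(j, c), join(c, join(e, c)), j))), d(join(c, c, j, j, j, join(join(j, e), e))), g(join(join(g(c, c), d(c)), d(j)), e), d(join(c, c, j, c, join(g(c, c), g(j, c)), j))))
  Descend into:  join(h(join(e, join(join(j, c), join(c, join(e, c)), j))), d(join(c, c, j, j, j, join(join(j, e), e))), g(join(join(g(c, c), d(c)), d(j)), e), d(join(c, c, j, c, join(g(c, c), g(j, c)), j)))
  Canonicalize subterm:  h(join(e, join(join(j, c), join(c, join(e, c)), j)))  →  h(join(c, c, c, j, j))
  Canonicalize subterm:  d(join(c, c, j, j, j, join(join(j, e), e)))  →  d(join(c, c, j, j, j, j))
  Simplify inside:  g(join(join(g(c, c), d(c)), d(j)), e)  →  g(join(d(c), d(j), g(c, c)), e)
  Sort arguments:  join(d(join(c, c, c, g(c, c), g(j, c), j, j)), d(join(c, c, j, j, j, j)), g(join(d(c), d(j), g(c, c)), e), h(join(c, c, c, j, j)))
  Reassemble:  h(join(d(join(c, c, c, g(c, c), g(j, c), j, j)), d(join(c, c, j, j, j, j)), g(join(d(c), d(j), g(c, c)), e), h(join(c, c, c, j, j))))

Answer: yes — both canonical forms are h(join(d(join(c, c, c, g(c, c), g(j, c), j, j)), d(join(c, c, j, j, j, j)), g(join(d(c), d(j), g(c, c)), e), h(join(c, c, c, j, j))))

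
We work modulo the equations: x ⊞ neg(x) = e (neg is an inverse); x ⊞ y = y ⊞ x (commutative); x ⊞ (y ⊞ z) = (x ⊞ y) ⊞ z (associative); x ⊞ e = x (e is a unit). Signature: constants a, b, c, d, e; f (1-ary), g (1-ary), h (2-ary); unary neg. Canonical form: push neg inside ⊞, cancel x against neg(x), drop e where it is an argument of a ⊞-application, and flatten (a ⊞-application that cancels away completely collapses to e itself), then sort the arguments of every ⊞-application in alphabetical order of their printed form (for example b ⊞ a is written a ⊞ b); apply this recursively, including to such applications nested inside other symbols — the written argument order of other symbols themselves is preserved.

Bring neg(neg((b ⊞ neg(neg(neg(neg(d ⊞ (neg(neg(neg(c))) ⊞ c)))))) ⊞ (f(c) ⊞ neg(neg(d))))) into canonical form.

Push neg inside:  distribute neg over ⊞ and collapse double neg
Cancel inverse pairs:  c cancels
Combine occurrences:  b ⊞ d ⊞ d ⊞ f(c)

Answer: b ⊞ d ⊞ d ⊞ f(c)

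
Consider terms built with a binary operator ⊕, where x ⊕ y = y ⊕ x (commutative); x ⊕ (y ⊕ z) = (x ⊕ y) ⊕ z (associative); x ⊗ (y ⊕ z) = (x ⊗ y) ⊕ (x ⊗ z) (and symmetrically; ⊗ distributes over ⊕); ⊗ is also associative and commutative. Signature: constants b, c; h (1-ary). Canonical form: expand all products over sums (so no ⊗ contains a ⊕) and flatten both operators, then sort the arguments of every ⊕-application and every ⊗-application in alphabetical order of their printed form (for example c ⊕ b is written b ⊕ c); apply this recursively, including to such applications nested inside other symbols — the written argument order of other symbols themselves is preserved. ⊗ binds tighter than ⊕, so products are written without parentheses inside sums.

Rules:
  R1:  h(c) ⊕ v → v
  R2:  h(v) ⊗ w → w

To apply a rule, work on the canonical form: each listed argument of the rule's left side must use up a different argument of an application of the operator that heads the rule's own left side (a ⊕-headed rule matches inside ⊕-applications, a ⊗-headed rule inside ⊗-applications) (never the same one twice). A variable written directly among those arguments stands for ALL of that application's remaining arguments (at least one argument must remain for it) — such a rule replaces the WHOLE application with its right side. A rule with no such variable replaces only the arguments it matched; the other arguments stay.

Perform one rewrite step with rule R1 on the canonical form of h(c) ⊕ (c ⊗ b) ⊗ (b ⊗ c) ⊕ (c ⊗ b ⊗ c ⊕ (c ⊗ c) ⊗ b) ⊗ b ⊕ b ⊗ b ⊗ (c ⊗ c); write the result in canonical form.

Answer: b ⊗ b ⊗ c ⊗ c ⊕ b ⊗ b ⊗ c ⊗ c ⊕ b ⊗ b ⊗ c ⊗ c ⊕ b ⊗ b ⊗ c ⊗ c

Derivation:
Canonical form:  b ⊗ b ⊗ c ⊗ c ⊕ b ⊗ b ⊗ c ⊗ c ⊕ b ⊗ b ⊗ c ⊗ c ⊕ b ⊗ b ⊗ c ⊗ c ⊕ h(c)
R1 matches:  uses h(c);  v := b ⊗ b ⊗ c ⊗ c ⊕ b ⊗ b ⊗ c ⊗ c ⊕ b ⊗ b ⊗ c ⊗ c ⊕ b ⊗ b ⊗ c ⊗ c
Every leftover argument binds to the variable; the entire application is replaced.
Result:  b ⊗ b ⊗ c ⊗ c ⊕ b ⊗ b ⊗ c ⊗ c ⊕ b ⊗ b ⊗ c ⊗ c ⊕ b ⊗ b ⊗ c ⊗ c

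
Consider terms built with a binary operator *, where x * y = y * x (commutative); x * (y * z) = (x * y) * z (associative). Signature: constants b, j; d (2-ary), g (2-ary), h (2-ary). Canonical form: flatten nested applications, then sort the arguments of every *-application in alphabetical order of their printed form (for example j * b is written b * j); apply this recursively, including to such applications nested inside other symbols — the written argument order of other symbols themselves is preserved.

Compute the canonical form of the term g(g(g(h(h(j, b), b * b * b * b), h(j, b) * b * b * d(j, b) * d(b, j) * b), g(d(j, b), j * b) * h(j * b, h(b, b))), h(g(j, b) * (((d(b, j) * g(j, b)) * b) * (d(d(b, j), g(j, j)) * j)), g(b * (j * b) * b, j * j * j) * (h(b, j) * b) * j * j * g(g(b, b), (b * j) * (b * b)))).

Work inside:  g(b * (j * b) * b, j * j * j) * (h(b, j) * b) * j * j * g(g(b, b), (b * j) * (b * b))
Un-nest:  g(b * (j * b) * b, j * j * j) * h(b, j) * b * j * j * g(g(b, b), (b * j) * (b * b))
Canonicalize subterm:  g(b * (j * b) * b, j * j * j)  →  g(b * b * b * j, j * j * j)
Simplify inside:  g(g(b, b), (b * j) * (b * b))  →  g(g(b, b), b * b * b * j)
Order the arguments:  b * g(b * b * b * j, j * j * j) * g(g(b, b), b * b * b * j) * h(b, j) * j * j
Reassemble:  g(g(g(h(h(j, b), b * b * b * b), b * b * b * d(b, j) * d(j, b) * h(j, b)), g(d(j, b), b * j) * h(b * j, h(b, b))), h(b * d(b, j) * d(d(b, j), g(j, j)) * g(j, b) * g(j, b) * j, b * g(b * b * b * j, j * j * j) * g(g(b, b), b * b * b * j) * h(b, j) * j * j))

Answer: g(g(g(h(h(j, b), b * b * b * b), b * b * b * d(b, j) * d(j, b) * h(j, b)), g(d(j, b), b * j) * h(b * j, h(b, b))), h(b * d(b, j) * d(d(b, j), g(j, j)) * g(j, b) * g(j, b) * j, b * g(b * b * b * j, j * j * j) * g(g(b, b), b * b * b * j) * h(b, j) * j * j))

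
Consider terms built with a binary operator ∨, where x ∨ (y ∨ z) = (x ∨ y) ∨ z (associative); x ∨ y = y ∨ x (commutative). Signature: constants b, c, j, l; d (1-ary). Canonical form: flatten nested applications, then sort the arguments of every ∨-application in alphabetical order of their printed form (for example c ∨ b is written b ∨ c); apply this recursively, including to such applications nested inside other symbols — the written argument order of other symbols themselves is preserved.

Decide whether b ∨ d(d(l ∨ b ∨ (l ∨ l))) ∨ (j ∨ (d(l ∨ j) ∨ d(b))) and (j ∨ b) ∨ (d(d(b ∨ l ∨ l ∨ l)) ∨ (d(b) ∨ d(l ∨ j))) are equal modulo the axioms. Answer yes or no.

Answer: yes — both canonical forms are b ∨ d(b) ∨ d(d(b ∨ l ∨ l ∨ l)) ∨ d(j ∨ l) ∨ j

Derivation:
Left:  b ∨ d(d(l ∨ b ∨ (l ∨ l))) ∨ (j ∨ (d(l ∨ j) ∨ d(b)))
  Flatten:  b ∨ d(d(l ∨ b ∨ (l ∨ l))) ∨ j ∨ d(l ∨ j) ∨ d(b)
  Simplify inside:  d(d(l ∨ b ∨ (l ∨ l)))  →  d(d(b ∨ l ∨ l ∨ l))
  Canonicalize subterm:  d(l ∨ j)  →  d(j ∨ l)
  Sort arguments:  b ∨ d(b) ∨ d(d(b ∨ l ∨ l ∨ l)) ∨ d(j ∨ l) ∨ j
Right:  (j ∨ b) ∨ (d(d(b ∨ l ∨ l ∨ l)) ∨ (d(b) ∨ d(l ∨ j)))
  Un-nest:  j ∨ b ∨ d(d(b ∨ l ∨ l ∨ l)) ∨ d(b) ∨ d(l ∨ j)
  Simplify inside:  d(l ∨ j)  →  d(j ∨ l)
  Order the arguments:  b ∨ d(b) ∨ d(d(b ∨ l ∨ l ∨ l)) ∨ d(j ∨ l) ∨ j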